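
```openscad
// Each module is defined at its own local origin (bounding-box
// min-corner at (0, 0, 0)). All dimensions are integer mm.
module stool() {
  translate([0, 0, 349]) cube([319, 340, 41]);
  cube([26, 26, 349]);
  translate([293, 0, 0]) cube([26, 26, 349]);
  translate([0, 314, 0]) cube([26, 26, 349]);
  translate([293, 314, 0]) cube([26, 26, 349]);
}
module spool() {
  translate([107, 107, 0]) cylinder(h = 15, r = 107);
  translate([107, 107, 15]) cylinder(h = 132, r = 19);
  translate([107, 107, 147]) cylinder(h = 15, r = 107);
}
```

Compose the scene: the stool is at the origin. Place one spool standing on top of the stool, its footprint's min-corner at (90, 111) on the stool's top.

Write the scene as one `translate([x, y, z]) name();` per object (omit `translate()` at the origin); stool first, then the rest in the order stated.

stool();
translate([90, 111, 390]) spool();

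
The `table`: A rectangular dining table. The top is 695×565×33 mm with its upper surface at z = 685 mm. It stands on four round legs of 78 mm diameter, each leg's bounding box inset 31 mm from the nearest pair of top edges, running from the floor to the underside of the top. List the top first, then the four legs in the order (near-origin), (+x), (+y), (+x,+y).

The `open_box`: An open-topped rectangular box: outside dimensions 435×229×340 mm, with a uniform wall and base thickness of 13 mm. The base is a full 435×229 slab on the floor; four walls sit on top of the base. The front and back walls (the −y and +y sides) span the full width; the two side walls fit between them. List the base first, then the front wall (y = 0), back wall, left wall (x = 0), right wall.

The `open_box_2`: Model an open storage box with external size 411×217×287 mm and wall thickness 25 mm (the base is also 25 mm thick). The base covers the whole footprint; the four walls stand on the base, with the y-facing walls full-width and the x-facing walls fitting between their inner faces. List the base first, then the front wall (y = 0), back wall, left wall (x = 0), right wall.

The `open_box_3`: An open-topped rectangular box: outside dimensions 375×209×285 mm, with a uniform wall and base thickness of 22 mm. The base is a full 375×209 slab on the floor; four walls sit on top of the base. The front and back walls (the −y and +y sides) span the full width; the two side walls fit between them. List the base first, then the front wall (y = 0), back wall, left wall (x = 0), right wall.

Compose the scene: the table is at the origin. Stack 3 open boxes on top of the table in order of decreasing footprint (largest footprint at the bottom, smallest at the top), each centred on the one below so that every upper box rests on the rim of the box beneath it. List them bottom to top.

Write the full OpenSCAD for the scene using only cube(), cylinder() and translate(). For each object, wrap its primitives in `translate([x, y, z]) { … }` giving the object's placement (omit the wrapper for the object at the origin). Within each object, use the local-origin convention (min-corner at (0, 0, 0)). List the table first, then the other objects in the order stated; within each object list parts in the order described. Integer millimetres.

translate([0, 0, 652]) cube([695, 565, 33]);
translate([70, 70, 0]) cylinder(h = 652, r = 39);
translate([625, 70, 0]) cylinder(h = 652, r = 39);
translate([70, 495, 0]) cylinder(h = 652, r = 39);
translate([625, 495, 0]) cylinder(h = 652, r = 39);
translate([130, 168, 685]) {
  cube([435, 229, 13]);
  translate([0, 0, 13]) cube([435, 13, 327]);
  translate([0, 216, 13]) cube([435, 13, 327]);
  translate([0, 13, 13]) cube([13, 203, 327]);
  translate([422, 13, 13]) cube([13, 203, 327]);
}
translate([142, 174, 1025]) {
  cube([411, 217, 25]);
  translate([0, 0, 25]) cube([411, 25, 262]);
  translate([0, 192, 25]) cube([411, 25, 262]);
  translate([0, 25, 25]) cube([25, 167, 262]);
  translate([386, 25, 25]) cube([25, 167, 262]);
}
translate([160, 178, 1312]) {
  cube([375, 209, 22]);
  translate([0, 0, 22]) cube([375, 22, 263]);
  translate([0, 187, 22]) cube([375, 22, 263]);
  translate([0, 22, 22]) cube([22, 165, 263]);
  translate([353, 22, 22]) cube([22, 165, 263]);
}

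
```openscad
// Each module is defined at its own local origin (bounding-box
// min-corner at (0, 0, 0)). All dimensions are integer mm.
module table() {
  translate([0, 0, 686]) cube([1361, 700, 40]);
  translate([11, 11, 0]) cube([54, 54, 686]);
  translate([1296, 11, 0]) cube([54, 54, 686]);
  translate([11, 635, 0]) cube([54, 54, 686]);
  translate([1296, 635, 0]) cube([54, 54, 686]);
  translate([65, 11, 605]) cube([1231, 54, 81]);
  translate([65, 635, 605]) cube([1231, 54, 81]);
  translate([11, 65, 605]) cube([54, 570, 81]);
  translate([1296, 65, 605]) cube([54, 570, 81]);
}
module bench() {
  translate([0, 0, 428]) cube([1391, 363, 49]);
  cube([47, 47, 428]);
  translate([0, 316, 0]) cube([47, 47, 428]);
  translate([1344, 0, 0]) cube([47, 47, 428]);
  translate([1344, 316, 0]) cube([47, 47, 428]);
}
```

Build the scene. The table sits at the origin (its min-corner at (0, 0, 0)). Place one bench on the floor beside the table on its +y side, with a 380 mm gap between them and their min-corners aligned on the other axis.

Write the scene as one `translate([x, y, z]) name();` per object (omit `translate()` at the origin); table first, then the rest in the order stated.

table();
translate([0, 1080, 0]) bench();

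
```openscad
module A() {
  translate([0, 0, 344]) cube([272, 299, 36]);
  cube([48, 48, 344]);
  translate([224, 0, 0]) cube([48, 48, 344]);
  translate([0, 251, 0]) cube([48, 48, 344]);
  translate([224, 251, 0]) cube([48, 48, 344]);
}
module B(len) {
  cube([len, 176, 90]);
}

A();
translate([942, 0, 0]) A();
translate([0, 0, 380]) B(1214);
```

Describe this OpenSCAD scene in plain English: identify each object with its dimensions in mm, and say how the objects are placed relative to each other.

A is a four-legged stool. The seat is a 272×299×36 mm slab whose top surface is at z = 380 mm; four square legs, each 48×48 mm in cross-section, run from the floor (z = 0) to the underside of the seat, each flush with a corner of the seat.

B is a rectangular beam 1214 mm long (x), 176 mm deep (y), 90 mm thick (z).

The beam spans the tops of two stools placed 670 mm apart, resting at z = 380 mm.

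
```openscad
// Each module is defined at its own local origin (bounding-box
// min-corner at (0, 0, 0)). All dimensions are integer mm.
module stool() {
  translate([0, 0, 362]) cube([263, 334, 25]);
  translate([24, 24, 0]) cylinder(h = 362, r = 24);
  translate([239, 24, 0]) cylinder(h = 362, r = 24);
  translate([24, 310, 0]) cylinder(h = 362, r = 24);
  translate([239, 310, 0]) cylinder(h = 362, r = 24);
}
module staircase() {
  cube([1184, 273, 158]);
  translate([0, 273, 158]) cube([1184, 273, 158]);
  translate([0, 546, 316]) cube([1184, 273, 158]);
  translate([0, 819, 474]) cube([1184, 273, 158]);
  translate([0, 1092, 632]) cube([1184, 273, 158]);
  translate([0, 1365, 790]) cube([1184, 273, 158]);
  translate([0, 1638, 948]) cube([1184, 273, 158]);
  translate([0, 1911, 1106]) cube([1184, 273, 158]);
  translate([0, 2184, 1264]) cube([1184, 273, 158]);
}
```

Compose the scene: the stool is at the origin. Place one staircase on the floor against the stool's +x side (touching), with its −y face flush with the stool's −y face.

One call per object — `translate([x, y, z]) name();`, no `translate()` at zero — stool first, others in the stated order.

stool();
translate([263, 0, 0]) staircase();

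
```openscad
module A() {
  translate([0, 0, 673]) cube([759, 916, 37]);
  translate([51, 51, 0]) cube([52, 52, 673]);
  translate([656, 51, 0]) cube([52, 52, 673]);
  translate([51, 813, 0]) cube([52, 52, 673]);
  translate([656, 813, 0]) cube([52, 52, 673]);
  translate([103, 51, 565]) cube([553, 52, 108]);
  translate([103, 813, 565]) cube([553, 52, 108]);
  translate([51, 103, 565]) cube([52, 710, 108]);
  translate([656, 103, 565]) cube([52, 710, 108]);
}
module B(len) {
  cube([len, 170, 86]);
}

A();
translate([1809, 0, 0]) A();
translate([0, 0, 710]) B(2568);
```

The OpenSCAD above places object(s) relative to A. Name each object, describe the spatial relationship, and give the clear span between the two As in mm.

Second table starts at x = 1809; first ends at x = 759; clear span = 1809 − 759 = 1050 mm.

A is a table. B is a beam. A beam spans the tops of two tables. The clear span between the two tables is 1050 mm.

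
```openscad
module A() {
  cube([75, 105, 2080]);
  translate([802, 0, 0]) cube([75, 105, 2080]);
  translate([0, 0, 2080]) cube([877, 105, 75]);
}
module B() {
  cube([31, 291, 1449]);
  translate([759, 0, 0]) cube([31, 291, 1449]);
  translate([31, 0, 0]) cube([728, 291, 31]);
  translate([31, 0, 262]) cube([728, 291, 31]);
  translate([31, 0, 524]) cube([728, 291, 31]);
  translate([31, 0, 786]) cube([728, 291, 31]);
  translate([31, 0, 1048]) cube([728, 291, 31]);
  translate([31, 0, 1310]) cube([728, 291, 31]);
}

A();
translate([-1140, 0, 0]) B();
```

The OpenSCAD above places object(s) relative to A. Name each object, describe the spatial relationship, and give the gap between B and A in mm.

A is a door frame. B is a bookshelf. The bookshelf is on the floor beside the door frame on its −x side. The gap between the bookshelf and the door frame is 350 mm.

The bookshelf's nearest face is 350 mm from the door frame's −x face.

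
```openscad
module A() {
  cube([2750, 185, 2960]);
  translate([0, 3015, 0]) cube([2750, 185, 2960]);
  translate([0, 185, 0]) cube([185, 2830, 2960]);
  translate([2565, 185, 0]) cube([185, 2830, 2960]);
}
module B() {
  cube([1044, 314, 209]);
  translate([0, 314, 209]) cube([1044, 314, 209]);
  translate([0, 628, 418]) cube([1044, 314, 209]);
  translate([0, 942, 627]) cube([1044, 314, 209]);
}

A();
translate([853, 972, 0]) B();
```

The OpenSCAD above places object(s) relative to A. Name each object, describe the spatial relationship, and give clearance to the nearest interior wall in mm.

A is a house frame. B is a staircase. The staircase sits inside the house frame, centred. The clearance to the nearest interior wall is 668 mm.

Clearances: x = 668, y = 787; minimum 668 mm.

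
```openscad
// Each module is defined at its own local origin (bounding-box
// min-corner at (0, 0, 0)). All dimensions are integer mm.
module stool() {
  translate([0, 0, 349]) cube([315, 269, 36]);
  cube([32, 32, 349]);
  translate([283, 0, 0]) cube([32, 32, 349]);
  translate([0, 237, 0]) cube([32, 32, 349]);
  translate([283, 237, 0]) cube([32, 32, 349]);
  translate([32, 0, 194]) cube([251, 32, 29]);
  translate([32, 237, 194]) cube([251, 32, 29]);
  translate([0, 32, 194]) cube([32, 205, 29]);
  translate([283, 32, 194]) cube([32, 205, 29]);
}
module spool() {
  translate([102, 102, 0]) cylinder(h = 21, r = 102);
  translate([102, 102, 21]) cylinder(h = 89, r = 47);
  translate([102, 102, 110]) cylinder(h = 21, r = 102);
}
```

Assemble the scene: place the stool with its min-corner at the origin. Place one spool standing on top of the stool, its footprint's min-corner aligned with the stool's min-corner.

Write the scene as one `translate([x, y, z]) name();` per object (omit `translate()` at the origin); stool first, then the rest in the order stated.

stool();
translate([0, 0, 385]) spool();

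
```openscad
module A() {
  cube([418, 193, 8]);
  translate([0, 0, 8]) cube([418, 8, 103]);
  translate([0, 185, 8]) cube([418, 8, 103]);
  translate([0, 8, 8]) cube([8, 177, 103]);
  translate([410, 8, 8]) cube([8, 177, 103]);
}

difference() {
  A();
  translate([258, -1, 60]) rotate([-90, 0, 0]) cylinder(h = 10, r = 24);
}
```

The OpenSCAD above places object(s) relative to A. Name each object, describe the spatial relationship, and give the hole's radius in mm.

The subtracted cylinder has r = 24 mm.

A is an open box. The open box has a circular hole through its front wall. The hole's radius is 24 mm.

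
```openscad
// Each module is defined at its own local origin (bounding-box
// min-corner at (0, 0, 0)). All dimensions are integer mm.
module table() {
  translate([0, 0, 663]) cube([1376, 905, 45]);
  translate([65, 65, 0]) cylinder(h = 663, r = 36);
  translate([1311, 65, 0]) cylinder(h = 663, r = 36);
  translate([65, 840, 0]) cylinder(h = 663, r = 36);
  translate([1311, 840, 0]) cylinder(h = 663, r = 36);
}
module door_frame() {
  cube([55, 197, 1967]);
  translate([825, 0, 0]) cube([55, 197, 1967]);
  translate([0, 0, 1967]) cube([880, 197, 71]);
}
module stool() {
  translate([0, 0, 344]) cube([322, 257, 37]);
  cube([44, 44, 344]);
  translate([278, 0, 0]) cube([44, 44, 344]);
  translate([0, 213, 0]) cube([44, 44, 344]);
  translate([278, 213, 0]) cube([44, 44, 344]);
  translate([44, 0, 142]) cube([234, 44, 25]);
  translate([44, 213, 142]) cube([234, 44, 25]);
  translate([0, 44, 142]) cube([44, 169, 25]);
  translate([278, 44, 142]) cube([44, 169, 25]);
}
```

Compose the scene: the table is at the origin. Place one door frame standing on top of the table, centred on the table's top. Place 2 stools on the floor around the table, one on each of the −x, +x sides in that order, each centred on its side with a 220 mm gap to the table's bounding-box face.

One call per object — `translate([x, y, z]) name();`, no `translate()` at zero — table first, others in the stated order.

table();
translate([248, 354, 708]) door_frame();
translate([-542, 324, 0]) stool();
translate([1596, 324, 0]) stool();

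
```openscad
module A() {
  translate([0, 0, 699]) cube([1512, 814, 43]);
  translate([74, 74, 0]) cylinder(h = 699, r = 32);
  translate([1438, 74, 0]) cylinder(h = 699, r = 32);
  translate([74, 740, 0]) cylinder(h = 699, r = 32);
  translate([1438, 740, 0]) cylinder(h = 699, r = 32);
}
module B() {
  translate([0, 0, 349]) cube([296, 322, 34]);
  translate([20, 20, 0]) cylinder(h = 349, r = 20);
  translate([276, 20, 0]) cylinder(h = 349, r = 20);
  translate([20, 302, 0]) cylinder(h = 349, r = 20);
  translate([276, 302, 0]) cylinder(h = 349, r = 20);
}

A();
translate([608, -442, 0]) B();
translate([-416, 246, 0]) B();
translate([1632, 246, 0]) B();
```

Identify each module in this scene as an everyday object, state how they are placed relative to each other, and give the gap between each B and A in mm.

Each stool's nearest face is 120 mm from the table's bounding box.

A is a table. B is a stool. Three stools sit around the table at the −y, −x, +x sides. The gap between each stool and the table is 120 mm.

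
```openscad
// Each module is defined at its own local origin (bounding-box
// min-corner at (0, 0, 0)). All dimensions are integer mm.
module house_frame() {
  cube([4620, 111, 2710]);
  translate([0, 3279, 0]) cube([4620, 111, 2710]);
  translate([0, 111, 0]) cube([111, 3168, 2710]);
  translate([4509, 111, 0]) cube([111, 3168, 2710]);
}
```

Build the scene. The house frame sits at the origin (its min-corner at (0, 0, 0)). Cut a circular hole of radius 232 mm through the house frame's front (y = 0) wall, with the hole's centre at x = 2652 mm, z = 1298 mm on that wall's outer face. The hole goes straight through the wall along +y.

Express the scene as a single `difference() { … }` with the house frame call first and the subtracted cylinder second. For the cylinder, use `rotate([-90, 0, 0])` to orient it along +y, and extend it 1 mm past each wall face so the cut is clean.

difference() {
  house_frame();
  translate([2652, -1, 1298]) rotate([-90, 0, 0]) cylinder(h = 113, r = 232);
}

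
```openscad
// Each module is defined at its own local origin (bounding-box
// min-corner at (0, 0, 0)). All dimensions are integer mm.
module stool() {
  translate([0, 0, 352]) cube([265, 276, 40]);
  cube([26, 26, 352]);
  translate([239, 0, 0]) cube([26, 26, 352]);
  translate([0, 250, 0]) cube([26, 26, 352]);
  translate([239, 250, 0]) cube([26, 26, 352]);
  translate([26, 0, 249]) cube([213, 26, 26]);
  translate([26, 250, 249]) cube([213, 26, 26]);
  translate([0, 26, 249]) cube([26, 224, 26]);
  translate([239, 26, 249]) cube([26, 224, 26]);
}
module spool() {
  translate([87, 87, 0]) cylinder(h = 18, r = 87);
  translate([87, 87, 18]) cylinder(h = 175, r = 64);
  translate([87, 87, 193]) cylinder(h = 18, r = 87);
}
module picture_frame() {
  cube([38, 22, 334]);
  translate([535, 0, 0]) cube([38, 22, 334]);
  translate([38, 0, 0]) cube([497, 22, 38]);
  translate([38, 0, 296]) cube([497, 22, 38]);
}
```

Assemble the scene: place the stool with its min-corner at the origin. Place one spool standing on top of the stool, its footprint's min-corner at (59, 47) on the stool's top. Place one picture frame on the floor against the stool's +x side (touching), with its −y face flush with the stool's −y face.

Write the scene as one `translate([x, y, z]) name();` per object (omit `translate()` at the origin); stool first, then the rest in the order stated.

stool();
translate([59, 47, 392]) spool();
translate([265, 0, 0]) picture_frame();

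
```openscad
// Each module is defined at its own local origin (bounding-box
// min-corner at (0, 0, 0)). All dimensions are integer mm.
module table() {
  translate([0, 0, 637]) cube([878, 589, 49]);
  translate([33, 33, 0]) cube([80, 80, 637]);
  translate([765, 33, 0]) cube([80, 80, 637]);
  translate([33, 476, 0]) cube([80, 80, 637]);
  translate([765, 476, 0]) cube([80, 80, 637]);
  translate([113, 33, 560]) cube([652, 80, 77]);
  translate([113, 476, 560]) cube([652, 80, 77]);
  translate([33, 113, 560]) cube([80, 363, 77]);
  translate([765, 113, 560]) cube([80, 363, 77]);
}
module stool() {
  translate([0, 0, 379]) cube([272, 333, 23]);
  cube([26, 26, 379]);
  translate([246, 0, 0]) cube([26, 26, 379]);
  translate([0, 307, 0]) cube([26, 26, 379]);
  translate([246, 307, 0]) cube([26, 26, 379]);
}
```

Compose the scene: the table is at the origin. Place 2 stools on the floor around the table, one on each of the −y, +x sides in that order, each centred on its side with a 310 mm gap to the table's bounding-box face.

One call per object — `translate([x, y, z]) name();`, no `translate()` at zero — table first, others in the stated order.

table();
translate([303, -643, 0]) stool();
translate([1188, 128, 0]) stool();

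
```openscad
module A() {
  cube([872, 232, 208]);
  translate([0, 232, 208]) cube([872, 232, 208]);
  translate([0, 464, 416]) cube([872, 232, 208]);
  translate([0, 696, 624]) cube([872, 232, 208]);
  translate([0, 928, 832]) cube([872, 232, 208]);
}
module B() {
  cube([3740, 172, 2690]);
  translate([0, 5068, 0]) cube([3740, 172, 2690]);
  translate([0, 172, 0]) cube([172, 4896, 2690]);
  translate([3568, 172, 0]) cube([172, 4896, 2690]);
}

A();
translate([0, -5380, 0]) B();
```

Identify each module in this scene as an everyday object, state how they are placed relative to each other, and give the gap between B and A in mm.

The house frame's nearest face is 140 mm from the staircase's −y face.

A is a staircase. B is a house frame. The house frame is on the floor beside the staircase on its −y side. The gap between the house frame and the staircase is 140 mm.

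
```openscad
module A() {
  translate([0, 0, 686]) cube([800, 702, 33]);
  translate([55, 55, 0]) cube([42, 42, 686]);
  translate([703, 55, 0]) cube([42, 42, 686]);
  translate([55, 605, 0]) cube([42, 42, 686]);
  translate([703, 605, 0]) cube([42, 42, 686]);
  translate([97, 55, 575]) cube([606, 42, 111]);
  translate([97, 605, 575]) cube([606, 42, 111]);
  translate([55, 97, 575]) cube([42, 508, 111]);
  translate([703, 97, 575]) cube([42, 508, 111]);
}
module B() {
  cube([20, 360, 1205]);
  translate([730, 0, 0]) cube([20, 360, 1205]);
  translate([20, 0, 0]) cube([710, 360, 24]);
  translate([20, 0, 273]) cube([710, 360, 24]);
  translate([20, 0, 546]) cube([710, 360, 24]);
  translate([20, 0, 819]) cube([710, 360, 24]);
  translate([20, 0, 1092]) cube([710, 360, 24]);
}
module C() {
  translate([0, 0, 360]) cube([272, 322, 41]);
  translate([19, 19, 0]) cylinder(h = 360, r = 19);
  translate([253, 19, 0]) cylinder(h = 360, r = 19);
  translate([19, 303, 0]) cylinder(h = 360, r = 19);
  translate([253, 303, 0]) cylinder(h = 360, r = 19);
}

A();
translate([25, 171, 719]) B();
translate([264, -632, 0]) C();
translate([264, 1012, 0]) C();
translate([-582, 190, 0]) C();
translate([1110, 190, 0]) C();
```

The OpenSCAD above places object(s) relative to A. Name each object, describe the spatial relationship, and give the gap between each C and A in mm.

A is a table. B is a bookshelf. C is a stool. The bookshelf is on top of the table, centred. Four stools sit around the table at the −y, +y, −x, +x sides. The gap between each stool and the table is 310 mm.

Each stool's nearest face is 310 mm from the table's bounding box.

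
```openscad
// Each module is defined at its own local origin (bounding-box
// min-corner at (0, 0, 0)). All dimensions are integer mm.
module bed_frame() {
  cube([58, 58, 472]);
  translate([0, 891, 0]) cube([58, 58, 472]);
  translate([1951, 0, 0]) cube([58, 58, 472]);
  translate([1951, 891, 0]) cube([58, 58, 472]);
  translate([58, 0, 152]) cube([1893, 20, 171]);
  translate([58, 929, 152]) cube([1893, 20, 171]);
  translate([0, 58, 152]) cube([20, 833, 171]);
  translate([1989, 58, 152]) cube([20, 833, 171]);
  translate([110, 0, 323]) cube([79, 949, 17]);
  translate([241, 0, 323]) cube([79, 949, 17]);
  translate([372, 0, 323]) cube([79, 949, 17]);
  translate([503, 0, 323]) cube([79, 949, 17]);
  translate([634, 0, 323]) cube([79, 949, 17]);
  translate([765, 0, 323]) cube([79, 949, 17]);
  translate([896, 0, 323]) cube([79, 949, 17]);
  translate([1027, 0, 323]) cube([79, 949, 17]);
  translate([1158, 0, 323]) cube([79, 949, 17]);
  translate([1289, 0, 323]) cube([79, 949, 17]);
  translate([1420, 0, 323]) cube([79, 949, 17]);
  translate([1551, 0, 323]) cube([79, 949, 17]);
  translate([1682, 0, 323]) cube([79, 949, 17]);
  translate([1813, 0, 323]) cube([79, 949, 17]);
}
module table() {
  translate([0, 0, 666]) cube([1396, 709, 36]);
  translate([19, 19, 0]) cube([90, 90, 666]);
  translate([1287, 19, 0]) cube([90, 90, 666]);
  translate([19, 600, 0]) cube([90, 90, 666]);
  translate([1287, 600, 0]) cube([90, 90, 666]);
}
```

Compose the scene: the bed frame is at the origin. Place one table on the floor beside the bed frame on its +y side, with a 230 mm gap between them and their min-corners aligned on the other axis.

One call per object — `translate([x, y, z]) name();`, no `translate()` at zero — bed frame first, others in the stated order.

bed_frame();
translate([0, 1179, 0]) table();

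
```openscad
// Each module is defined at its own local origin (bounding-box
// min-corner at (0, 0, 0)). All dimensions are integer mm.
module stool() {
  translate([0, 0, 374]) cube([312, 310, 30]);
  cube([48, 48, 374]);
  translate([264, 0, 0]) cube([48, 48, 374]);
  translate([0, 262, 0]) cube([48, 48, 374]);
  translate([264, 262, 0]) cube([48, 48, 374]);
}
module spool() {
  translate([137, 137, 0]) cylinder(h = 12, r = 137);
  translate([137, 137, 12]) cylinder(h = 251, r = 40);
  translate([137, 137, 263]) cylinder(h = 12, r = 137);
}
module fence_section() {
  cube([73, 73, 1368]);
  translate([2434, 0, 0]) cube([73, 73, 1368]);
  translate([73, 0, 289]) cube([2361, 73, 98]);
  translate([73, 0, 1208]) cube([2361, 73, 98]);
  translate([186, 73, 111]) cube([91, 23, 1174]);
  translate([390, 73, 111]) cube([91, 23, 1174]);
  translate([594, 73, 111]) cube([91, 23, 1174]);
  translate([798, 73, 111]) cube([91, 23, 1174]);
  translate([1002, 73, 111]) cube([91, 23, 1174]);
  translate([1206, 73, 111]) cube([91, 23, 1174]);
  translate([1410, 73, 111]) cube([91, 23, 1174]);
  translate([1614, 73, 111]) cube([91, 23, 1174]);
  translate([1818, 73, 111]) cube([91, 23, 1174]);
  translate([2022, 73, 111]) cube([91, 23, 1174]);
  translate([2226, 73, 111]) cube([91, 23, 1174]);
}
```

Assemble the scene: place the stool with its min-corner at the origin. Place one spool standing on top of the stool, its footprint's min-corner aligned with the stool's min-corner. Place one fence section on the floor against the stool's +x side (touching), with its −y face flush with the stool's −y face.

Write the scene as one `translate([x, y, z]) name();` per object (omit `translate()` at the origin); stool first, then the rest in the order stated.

stool();
translate([0, 0, 404]) spool();
translate([312, 0, 0]) fence_section();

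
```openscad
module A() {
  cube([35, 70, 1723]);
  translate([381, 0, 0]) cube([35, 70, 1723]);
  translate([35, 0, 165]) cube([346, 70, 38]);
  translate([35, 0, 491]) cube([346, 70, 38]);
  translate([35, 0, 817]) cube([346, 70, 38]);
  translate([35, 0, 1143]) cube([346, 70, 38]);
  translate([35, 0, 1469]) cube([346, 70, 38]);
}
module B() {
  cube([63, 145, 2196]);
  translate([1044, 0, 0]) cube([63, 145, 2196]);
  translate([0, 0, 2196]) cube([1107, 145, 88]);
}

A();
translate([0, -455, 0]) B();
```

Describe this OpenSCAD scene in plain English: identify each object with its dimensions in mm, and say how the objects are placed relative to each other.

A is a wooden ladder with two side rails of 35×70 mm section and 1723 mm height, set 416 mm apart overall. Between them run 5 rectangular rungs (70 mm deep, 38 mm thick), front faces flush with the rails' −y face. The bottom of the first rung is 165 mm above the floor and each subsequent rung is 326 mm higher than the one below.

B is a door frame. The clear opening is 981 mm wide and 2196 mm high. Two 63 mm wide jambs, 145 mm deep, stand either side of the opening from the floor to the top of the opening. A 88 mm thick head sits across the top of both jambs, spanning the full outside width of the frame.

The door frame is on the floor beside the ladder on its −y side.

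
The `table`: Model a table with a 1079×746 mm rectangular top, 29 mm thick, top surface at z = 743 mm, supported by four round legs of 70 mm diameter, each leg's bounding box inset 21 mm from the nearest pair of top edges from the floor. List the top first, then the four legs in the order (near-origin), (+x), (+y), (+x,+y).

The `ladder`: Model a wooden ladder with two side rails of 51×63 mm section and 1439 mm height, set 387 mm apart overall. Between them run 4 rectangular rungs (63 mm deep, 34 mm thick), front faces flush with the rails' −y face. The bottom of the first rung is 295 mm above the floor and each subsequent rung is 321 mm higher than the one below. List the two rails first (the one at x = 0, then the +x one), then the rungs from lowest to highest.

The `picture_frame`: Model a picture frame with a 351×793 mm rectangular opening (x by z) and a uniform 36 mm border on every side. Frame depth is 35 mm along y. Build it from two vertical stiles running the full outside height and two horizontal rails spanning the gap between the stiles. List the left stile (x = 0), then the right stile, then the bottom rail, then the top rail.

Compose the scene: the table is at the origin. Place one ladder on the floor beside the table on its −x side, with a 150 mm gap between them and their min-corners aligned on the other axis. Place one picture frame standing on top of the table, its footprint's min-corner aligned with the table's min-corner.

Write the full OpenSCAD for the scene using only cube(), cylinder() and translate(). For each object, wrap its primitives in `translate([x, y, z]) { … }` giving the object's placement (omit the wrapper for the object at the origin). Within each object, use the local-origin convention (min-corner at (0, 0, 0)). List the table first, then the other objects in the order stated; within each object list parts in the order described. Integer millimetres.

translate([0, 0, 714]) cube([1079, 746, 29]);
translate([56, 56, 0]) cylinder(h = 714, r = 35);
translate([1023, 56, 0]) cylinder(h = 714, r = 35);
translate([56, 690, 0]) cylinder(h = 714, r = 35);
translate([1023, 690, 0]) cylinder(h = 714, r = 35);
translate([-537, 0, 0]) {
  cube([51, 63, 1439]);
  translate([336, 0, 0]) cube([51, 63, 1439]);
  translate([51, 0, 295]) cube([285, 63, 34]);
  translate([51, 0, 616]) cube([285, 63, 34]);
  translate([51, 0, 937]) cube([285, 63, 34]);
  translate([51, 0, 1258]) cube([285, 63, 34]);
}
translate([0, 0, 743]) {
  cube([36, 35, 865]);
  translate([387, 0, 0]) cube([36, 35, 865]);
  translate([36, 0, 0]) cube([351, 35, 36]);
  translate([36, 0, 829]) cube([351, 35, 36]);
}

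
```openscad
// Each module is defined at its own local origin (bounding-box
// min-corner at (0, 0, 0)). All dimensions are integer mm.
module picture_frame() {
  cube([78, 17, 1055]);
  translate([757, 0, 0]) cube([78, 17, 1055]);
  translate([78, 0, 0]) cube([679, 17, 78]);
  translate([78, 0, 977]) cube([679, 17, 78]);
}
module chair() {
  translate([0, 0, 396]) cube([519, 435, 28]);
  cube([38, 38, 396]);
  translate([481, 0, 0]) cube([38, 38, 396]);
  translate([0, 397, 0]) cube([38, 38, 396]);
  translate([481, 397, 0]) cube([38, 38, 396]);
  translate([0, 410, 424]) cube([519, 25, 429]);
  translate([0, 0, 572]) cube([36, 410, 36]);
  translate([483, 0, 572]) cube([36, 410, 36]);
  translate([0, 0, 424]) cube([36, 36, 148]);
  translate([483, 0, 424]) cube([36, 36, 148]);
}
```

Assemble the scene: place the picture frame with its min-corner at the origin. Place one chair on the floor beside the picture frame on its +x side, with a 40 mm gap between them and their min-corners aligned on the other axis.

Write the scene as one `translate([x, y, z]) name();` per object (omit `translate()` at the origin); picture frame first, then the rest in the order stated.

picture_frame();
translate([875, 0, 0]) chair();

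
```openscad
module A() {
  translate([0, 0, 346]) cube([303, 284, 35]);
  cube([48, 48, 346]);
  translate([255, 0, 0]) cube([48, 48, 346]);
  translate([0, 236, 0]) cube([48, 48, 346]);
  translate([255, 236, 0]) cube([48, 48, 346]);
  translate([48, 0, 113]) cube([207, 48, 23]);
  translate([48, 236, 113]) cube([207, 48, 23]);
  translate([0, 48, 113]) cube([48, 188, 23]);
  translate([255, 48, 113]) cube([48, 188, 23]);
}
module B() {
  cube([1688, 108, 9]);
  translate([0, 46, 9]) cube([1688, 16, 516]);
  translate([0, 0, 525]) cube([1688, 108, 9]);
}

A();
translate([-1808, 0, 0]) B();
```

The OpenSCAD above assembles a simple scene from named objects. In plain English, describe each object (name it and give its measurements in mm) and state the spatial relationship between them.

A is a simple wooden stool: a rectangular seat 303 mm (x) by 284 mm (y), 35 mm thick, top face at z = 381 mm, on four square legs, each 48×48 mm in cross-section. The legs rest on z = 0, each flush with a corner of the seat. Four stretchers, 48 mm wide and 23 mm tall, connect adjacent legs with their undersides at z = 113 mm, each running between the inner faces of the legs it joins and aligned with the legs' outer faces on the other axis.

B is an I-beam lying along x, 1688 mm long. Overall section height 534 mm. Two flanges 108 mm wide (y) and 9 mm thick, one on the floor and one at the top; a web 16 mm thick runs between them, centred on the flange width.

The I-beam is on the floor beside the stool on its −x side.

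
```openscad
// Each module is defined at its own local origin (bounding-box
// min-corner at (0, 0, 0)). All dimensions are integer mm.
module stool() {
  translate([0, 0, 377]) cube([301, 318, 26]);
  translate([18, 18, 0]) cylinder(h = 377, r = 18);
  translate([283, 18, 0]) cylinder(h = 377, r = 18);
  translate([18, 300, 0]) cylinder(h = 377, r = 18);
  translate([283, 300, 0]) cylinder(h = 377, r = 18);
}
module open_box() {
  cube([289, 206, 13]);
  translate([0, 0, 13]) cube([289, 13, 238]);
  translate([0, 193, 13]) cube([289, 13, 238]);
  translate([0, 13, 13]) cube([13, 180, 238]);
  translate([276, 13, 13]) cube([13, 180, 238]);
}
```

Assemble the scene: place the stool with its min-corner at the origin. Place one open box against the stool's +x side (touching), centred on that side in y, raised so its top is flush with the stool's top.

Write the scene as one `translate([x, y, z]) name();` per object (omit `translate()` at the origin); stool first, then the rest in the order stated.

stool();
translate([301, 56, 152]) open_box();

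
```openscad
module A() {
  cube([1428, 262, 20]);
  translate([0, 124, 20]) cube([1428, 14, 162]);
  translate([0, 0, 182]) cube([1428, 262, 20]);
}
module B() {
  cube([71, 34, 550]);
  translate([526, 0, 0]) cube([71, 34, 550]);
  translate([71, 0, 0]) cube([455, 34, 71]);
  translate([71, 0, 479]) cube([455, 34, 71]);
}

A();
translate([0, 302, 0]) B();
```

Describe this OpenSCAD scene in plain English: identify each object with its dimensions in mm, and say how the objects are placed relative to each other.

A is an I-beam lying along x, 1428 mm long. Overall section height 202 mm. Two flanges 262 mm wide (y) and 20 mm thick, one on the floor and one at the top; a web 14 mm thick runs between them, centred on the flange width.

B is a rectangular picture frame lying in the x–z plane (depth along y). The opening is 455 mm wide (x) by 408 mm tall (z), surrounded by a border 71 mm wide on all four sides. The frame is 34 mm deep and is made of two full-height vertical stiles with two horizontal rails fitted between them.

The picture frame is on the floor beside the I-beam on its +y side.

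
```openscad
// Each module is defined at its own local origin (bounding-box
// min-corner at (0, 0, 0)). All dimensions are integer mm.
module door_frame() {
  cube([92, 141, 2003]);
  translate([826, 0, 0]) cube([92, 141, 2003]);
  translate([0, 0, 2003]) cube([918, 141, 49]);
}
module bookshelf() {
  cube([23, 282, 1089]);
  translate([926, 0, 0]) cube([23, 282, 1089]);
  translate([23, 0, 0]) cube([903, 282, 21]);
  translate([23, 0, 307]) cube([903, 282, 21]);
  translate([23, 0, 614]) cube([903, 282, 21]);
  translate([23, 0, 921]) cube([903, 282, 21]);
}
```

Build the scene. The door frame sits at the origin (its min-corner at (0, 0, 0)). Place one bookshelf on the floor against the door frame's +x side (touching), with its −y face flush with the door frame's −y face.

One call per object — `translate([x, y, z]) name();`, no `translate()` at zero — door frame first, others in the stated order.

door_frame();
translate([918, 0, 0]) bookshelf();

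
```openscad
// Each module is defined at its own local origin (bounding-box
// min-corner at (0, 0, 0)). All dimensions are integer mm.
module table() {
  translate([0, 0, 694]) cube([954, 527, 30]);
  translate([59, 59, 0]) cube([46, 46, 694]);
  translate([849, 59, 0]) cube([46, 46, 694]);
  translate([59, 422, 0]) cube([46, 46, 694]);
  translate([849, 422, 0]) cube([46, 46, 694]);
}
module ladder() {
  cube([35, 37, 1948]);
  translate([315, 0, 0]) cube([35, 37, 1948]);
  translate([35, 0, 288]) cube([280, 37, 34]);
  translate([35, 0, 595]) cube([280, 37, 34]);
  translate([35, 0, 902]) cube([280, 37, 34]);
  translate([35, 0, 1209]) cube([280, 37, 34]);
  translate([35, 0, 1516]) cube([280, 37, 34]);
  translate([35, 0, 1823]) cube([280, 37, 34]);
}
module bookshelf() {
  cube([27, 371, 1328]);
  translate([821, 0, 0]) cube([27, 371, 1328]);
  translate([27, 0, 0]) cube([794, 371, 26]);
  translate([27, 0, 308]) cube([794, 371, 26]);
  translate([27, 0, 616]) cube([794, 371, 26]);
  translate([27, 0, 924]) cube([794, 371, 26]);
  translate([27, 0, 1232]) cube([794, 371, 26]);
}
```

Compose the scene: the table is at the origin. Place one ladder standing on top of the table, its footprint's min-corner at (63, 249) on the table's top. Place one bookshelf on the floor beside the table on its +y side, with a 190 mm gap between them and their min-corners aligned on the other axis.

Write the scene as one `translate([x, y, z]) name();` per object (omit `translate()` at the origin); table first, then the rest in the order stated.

table();
translate([63, 249, 724]) ladder();
translate([0, 717, 0]) bookshelf();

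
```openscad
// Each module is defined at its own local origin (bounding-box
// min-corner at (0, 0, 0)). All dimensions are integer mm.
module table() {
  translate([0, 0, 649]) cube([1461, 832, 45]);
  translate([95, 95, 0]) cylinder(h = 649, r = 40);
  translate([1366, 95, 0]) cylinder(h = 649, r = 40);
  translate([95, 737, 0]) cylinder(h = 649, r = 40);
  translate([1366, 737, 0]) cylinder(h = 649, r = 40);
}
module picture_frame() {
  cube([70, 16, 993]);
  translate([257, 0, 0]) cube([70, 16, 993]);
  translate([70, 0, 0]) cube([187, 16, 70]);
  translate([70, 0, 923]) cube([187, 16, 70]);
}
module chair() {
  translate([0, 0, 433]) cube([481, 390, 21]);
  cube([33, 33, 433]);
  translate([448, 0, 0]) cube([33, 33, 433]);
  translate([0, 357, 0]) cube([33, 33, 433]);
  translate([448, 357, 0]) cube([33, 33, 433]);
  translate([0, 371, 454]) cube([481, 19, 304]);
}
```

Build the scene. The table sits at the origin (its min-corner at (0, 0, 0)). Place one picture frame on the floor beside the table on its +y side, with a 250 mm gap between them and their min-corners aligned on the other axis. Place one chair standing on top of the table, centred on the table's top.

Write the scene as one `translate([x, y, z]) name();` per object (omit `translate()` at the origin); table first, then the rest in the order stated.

table();
translate([0, 1082, 0]) picture_frame();
translate([490, 221, 694]) chair();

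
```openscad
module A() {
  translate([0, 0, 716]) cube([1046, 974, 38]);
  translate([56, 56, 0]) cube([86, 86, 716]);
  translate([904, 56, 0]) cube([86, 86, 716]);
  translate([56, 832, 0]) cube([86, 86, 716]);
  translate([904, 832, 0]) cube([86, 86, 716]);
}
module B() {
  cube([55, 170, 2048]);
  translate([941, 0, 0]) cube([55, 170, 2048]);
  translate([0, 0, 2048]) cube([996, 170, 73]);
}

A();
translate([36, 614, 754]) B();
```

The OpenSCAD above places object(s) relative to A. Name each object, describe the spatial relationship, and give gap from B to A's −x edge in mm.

The door frame's min-x is at 36; the table's min-x is 0; gap = 36 mm.

A is a table. B is a door frame. The door frame is on top of the table. The gap from the door frame to the table's −x edge is 36 mm.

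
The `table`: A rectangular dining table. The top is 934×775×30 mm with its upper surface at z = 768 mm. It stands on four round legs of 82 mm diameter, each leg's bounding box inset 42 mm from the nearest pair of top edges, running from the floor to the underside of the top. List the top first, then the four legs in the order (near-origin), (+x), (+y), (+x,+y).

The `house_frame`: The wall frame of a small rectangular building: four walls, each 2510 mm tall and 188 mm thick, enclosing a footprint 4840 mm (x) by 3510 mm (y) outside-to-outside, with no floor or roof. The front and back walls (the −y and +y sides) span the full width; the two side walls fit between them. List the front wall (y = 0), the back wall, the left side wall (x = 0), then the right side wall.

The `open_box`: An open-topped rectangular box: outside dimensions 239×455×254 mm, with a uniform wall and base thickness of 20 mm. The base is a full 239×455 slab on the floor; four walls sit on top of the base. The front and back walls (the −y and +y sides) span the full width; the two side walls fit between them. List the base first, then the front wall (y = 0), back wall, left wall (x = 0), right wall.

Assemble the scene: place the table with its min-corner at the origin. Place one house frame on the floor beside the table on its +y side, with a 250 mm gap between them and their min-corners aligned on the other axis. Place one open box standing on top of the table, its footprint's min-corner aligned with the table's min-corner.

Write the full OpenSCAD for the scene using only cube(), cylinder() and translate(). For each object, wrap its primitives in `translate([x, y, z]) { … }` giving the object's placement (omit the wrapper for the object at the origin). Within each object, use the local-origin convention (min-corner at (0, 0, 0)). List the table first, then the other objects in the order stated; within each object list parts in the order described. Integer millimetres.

translate([0, 0, 738]) cube([934, 775, 30]);
translate([83, 83, 0]) cylinder(h = 738, r = 41);
translate([851, 83, 0]) cylinder(h = 738, r = 41);
translate([83, 692, 0]) cylinder(h = 738, r = 41);
translate([851, 692, 0]) cylinder(h = 738, r = 41);
translate([0, 1025, 0]) {
  cube([4840, 188, 2510]);
  translate([0, 3322, 0]) cube([4840, 188, 2510]);
  translate([0, 188, 0]) cube([188, 3134, 2510]);
  translate([4652, 188, 0]) cube([188, 3134, 2510]);
}
translate([0, 0, 768]) {
  cube([239, 455, 20]);
  translate([0, 0, 20]) cube([239, 20, 234]);
  translate([0, 435, 20]) cube([239, 20, 234]);
  translate([0, 20, 20]) cube([20, 415, 234]);
  translate([219, 20, 20]) cube([20, 415, 234]);
}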